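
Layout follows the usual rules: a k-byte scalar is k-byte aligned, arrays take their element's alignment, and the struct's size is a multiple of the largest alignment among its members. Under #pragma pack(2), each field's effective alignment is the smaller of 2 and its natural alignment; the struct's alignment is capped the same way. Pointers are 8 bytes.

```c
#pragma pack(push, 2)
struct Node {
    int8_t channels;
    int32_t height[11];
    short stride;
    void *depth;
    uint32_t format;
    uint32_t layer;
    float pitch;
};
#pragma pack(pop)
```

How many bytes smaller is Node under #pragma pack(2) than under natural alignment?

natural layout:
  0..1  channels  (1B, 1-aligned)
  1..4  -- padding (3B)
  4..48  height  (44B, 4-aligned)
  48..50  stride  (2B, 2-aligned)
  50..56  -- padding (6B)
  56..64  depth  (8B, 8-aligned)
  64..68  format  (4B, 4-aligned)
  68..72  layer  (4B, 4-aligned)
  72..76  pitch  (4B, 4-aligned)
  76..80  -- tail padding (4B)
  sizeof = 80, alignof = 8
packed(2) layout:
  0..1  channels  (1B, 1-aligned)
  1..2  -- padding (1B)
  2..46  height  (44B, 2-aligned)
  46..48  stride  (2B, 2-aligned)
  48..56  depth  (8B, 2-aligned)
  56..60  format  (4B, 2-aligned)
  60..64  layer  (4B, 2-aligned)
  64..68  pitch  (4B, 2-aligned)
  sizeof = 68, alignof = 2
80 − 68 = 12

12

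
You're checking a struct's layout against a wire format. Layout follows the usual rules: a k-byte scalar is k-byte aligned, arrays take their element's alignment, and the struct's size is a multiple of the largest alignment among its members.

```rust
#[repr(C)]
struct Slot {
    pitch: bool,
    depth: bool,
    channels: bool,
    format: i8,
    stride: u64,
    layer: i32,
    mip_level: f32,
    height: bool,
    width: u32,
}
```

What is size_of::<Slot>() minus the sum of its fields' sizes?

7

pitch at 0 (size 1, align 1) → ends 1
depth at 1 (size 1, align 1) → ends 2
channels at 2 (size 1, align 1) → ends 3
format at 3 (size 1, align 1) → ends 4
pad 4 to align 8 for stride
stride at 8 (size 8, align 8) → ends 16
layer at 16 (size 4, align 4) → ends 20
mip_level at 20 (size 4, align 4) → ends 24
height at 24 (size 1, align 1) → ends 25
pad 3 to align 4 for width
width at 28 (size 4, align 4) → ends 32
total 32 bytes, alignment 8
data bytes 25, size 32 → padding 7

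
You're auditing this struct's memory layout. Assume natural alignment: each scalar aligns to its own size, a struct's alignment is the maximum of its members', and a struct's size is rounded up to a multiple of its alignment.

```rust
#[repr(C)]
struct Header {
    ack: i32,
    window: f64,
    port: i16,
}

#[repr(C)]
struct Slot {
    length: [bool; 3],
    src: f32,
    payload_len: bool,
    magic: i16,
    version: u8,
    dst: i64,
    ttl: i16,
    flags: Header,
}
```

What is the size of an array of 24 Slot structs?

Header: 0..4  ack  (4B, 4-aligned); 4..8  -- padding (4B); 8..16  window  (8B, 8-aligned); 16..18  port  (2B, 2-aligned); 18..24  -- tail padding (6B); sizeof = 24, alignof = 8
0..3  length  (3B, 1-aligned)
3..4  -- padding (1B)
4..8  src  (4B, 4-aligned)
8..9  payload_len  (1B, 1-aligned)
9..10  -- padding (1B)
10..12  magic  (2B, 2-aligned)
12..13  version  (1B, 1-aligned)
13..16  -- padding (3B)
16..24  dst  (8B, 8-aligned)
24..26  ttl  (2B, 2-aligned)
26..32  -- padding (6B)
32..56  flags  (24B, 8-aligned)
sizeof = 56, alignof = 8
array of 24: 24 × 56 = 1344

1344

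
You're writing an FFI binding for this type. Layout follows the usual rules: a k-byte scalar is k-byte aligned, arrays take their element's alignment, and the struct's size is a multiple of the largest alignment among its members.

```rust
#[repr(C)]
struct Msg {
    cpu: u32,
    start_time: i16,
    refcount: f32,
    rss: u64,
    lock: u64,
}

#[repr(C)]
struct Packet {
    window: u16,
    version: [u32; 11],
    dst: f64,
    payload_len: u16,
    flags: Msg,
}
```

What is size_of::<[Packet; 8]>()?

Msg: @0: cpu [4B, align 4] → 4; @4: start_time [2B, align 2] → 6; +2 pad (align 4); @8: refcount [4B, align 4] → 12; +4 pad (align 8); @16: rss [8B, align 8] → 24; @24: lock [8B, align 8] → 32; size 32, align 8
@0: window [2B, align 2] → 2
+2 pad (align 4)
@4: version [44B, align 4] → 48
@48: dst [8B, align 8] → 56
@56: payload_len [2B, align 2] → 58
+6 pad (align 8)
@64: flags [32B, align 8] → 96
size 96, align 8
array of 8: 8 × 96 = 768

768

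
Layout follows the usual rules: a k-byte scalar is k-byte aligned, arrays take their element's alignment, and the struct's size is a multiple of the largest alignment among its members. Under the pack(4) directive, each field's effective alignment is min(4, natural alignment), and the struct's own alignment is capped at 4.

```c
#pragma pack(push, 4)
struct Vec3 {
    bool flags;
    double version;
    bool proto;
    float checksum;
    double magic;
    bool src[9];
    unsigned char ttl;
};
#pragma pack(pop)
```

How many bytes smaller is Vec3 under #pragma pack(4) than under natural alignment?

natural layout:
  0..1  flags  (1B, 1-aligned)
  1..8  -- padding (7B)
  8..16  version  (8B, 8-aligned)
  16..17  proto  (1B, 1-aligned)
  17..20  -- padding (3B)
  20..24  checksum  (4B, 4-aligned)
  24..32  magic  (8B, 8-aligned)
  32..41  src  (9B, 1-aligned)
  41..42  ttl  (1B, 1-aligned)
  42..48  -- tail padding (6B)
  sizeof = 48, alignof = 8
packed(4) layout:
  0..1  flags  (1B, 1-aligned)
  1..4  -- padding (3B)
  4..12  version  (8B, 4-aligned)
  12..13  proto  (1B, 1-aligned)
  13..16  -- padding (3B)
  16..20  checksum  (4B, 4-aligned)
  20..28  magic  (8B, 4-aligned)
  28..37  src  (9B, 1-aligned)
  37..38  ttl  (1B, 1-aligned)
  38..40  -- tail padding (2B)
  sizeof = 40, alignof = 4
48 − 40 = 8

8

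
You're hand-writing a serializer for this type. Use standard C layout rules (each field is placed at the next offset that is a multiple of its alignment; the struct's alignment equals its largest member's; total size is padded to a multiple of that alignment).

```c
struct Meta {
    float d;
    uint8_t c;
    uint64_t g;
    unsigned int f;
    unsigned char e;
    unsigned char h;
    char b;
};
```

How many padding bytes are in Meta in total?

d at 0 (size 4, align 4) → ends 4
c at 4 (size 1, align 1) → ends 5
pad 3 to align 8 for g
g at 8 (size 8, align 8) → ends 16
f at 16 (size 4, align 4) → ends 20
e at 20 (size 1, align 1) → ends 21
h at 21 (size 1, align 1) → ends 22
b at 22 (size 1, align 1) → ends 23
tail pad 1 to reach multiple of 8
total 24 bytes, alignment 8
data bytes 20, size 24 → padding 4

4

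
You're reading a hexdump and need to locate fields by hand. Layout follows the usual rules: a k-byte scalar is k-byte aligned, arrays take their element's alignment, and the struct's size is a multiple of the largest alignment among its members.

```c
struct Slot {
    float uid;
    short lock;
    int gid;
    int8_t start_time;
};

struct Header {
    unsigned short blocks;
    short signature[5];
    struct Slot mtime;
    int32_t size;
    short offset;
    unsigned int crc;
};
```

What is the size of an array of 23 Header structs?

Slot: @0: uid [4B, align 4] → 4; @4: lock [2B, align 2] → 6; +2 pad (align 4); @8: gid [4B, align 4] → 12; @12: start_time [1B, align 1] → 13; +3 tail pad (align 4); size 16, align 4
@0: blocks [2B, align 2] → 2
@2: signature [10B, align 2] → 12
@12: mtime [16B, align 4] → 28
@28: size [4B, align 4] → 32
@32: offset [2B, align 2] → 34
+2 pad (align 4)
@36: crc [4B, align 4] → 40
size 40, align 4
array of 23: 23 × 40 = 920

920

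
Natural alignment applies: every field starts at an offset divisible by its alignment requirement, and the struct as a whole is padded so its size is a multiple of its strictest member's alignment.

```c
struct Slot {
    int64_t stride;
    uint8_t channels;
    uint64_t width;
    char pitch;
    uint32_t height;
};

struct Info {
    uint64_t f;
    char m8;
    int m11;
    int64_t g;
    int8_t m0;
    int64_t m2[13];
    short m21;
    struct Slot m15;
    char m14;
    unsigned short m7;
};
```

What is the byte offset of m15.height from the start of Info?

Slot: stride at 0 (size 8, align 8) → ends 8; channels at 8 (size 1, align 1) → ends 9; pad 7 to align 8 for width; width at 16 (size 8, align 8) → ends 24; pitch at 24 (size 1, align 1) → ends 25; pad 3 to align 4 for height; height at 28 (size 4, align 4) → ends 32; total 32 bytes, alignment 8
f at 0 (size 8, align 8) → ends 8
m8 at 8 (size 1, align 1) → ends 9
pad 3 to align 4 for m11
m11 at 12 (size 4, align 4) → ends 16
g at 16 (size 8, align 8) → ends 24
m0 at 24 (size 1, align 1) → ends 25
pad 7 to align 8 for m2
m2 at 32 (size 104, align 8) → ends 136
m21 at 136 (size 2, align 2) → ends 138
pad 6 to align 8 for m15
m15 at 144 (size 32, align 8) → ends 176
within Slot: height at 28
144 + 28 = 172

172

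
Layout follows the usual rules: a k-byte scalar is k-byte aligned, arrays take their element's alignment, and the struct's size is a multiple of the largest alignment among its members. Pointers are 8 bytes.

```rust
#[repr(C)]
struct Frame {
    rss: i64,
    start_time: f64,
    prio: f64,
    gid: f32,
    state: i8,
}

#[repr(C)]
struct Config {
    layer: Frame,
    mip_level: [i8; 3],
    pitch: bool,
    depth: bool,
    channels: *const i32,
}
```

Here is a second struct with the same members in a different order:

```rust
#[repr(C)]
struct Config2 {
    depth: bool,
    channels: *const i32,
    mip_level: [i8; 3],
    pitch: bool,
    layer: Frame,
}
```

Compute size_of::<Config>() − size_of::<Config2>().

Frame: 0..8  rss  (8B, 8-aligned); 8..16  start_time  (8B, 8-aligned); 16..24  prio  (8B, 8-aligned); 24..28  gid  (4B, 4-aligned); 28..29  state  (1B, 1-aligned); 29..32  -- tail padding (3B); sizeof = 32, alignof = 8
0..32  layer  (32B, 8-aligned)
32..35  mip_level  (3B, 1-aligned)
35..36  pitch  (1B, 1-aligned)
36..37  depth  (1B, 1-aligned)
37..40  -- padding (3B)
40..48  channels  (8B, 8-aligned)
sizeof = 48, alignof = 8
— Config2 —
0..1  depth  (1B, 1-aligned)
1..8  -- padding (7B)
8..16  channels  (8B, 8-aligned)
16..19  mip_level  (3B, 1-aligned)
19..20  pitch  (1B, 1-aligned)
20..24  -- padding (4B)
24..56  layer  (32B, 8-aligned)
sizeof = 56, alignof = 8
48 − 56 = -8

-8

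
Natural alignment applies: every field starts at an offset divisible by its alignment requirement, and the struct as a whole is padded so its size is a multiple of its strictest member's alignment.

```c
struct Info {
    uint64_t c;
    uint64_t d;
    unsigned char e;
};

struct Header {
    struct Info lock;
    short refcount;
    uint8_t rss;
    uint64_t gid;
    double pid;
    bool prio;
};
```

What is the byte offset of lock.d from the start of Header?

Info: 0..8  c  (8B, 8-aligned); 8..16  d  (8B, 8-aligned); 16..17  e  (1B, 1-aligned); 17..24  -- tail padding (7B); sizeof = 24, alignof = 8
0..24  lock  (24B, 8-aligned)
within Info: d at 8
0 + 8 = 8

8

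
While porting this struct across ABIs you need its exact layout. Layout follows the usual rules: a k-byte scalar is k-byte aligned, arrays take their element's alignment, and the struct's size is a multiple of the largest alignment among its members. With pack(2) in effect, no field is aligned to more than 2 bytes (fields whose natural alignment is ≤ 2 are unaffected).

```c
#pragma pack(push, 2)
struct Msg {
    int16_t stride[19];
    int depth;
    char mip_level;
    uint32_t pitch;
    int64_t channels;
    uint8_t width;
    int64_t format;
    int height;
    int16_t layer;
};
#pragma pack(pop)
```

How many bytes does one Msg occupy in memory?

72

stride at 0 (size 38, align 2) → ends 38
depth at 38 (size 4, align 2) → ends 42
mip_level at 42 (size 1, align 1) → ends 43
pad 1 to align 2 for pitch
pitch at 44 (size 4, align 2) → ends 48
channels at 48 (size 8, align 2) → ends 56
width at 56 (size 1, align 1) → ends 57
pad 1 to align 2 for format
format at 58 (size 8, align 2) → ends 66
height at 66 (size 4, align 2) → ends 70
layer at 70 (size 2, align 2) → ends 72
total 72 bytes, alignment 2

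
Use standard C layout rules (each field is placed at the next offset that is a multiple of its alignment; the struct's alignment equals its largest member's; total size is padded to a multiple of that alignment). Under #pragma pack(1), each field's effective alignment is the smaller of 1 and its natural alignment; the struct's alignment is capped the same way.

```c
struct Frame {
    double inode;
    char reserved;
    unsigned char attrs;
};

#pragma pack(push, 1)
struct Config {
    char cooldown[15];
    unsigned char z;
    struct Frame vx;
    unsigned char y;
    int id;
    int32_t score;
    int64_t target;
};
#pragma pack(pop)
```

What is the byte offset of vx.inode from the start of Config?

16

Frame: 0..8  inode  (8B, 8-aligned); 8..9  reserved  (1B, 1-aligned); 9..10  attrs  (1B, 1-aligned); 10..16  -- tail padding (6B); sizeof = 16, alignof = 8
0..15  cooldown  (15B, 1-aligned)
15..16  z  (1B, 1-aligned)
16..32  vx  (16B, 1-aligned)
within Frame: inode at 0
16 + 0 = 16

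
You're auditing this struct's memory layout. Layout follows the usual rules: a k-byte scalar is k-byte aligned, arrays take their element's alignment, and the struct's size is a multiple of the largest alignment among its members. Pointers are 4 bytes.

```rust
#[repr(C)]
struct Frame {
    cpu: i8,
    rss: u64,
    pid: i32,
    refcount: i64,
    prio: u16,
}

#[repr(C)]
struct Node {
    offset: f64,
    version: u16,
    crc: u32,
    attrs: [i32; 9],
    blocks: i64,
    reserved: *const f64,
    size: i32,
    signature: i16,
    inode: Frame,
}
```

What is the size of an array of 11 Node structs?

Frame: cpu at 0 (size 1, align 1) → ends 1; pad 7 to align 8 for rss; rss at 8 (size 8, align 8) → ends 16; pid at 16 (size 4, align 4) → ends 20; pad 4 to align 8 for refcount; refcount at 24 (size 8, align 8) → ends 32; prio at 32 (size 2, align 2) → ends 34; tail pad 6 to reach multiple of 8; total 40 bytes, alignment 8
offset at 0 (size 8, align 8) → ends 8
version at 8 (size 2, align 2) → ends 10
pad 2 to align 4 for crc
crc at 12 (size 4, align 4) → ends 16
attrs at 16 (size 36, align 4) → ends 52
pad 4 to align 8 for blocks
blocks at 56 (size 8, align 8) → ends 64
reserved at 64 (size 4, align 4) → ends 68
size at 68 (size 4, align 4) → ends 72
signature at 72 (size 2, align 2) → ends 74
pad 6 to align 8 for inode
inode at 80 (size 40, align 8) → ends 120
total 120 bytes, alignment 8
array of 11: 11 × 120 = 1320

1320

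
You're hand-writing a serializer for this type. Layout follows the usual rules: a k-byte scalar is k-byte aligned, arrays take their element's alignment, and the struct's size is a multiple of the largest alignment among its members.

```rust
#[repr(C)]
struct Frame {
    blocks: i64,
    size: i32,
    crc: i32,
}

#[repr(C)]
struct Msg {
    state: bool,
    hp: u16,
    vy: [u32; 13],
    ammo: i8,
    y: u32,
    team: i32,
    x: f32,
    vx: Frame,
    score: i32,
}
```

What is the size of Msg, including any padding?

96

Frame: @0: blocks [8B, align 8] → 8; @8: size [4B, align 4] → 12; @12: crc [4B, align 4] → 16; size 16, align 8
@0: state [1B, align 1] → 1
+1 pad (align 2)
@2: hp [2B, align 2] → 4
@4: vy [52B, align 4] → 56
@56: ammo [1B, align 1] → 57
+3 pad (align 4)
@60: y [4B, align 4] → 64
@64: team [4B, align 4] → 68
@68: x [4B, align 4] → 72
@72: vx [16B, align 8] → 88
@88: score [4B, align 4] → 92
+4 tail pad (align 8)
size 96, align 8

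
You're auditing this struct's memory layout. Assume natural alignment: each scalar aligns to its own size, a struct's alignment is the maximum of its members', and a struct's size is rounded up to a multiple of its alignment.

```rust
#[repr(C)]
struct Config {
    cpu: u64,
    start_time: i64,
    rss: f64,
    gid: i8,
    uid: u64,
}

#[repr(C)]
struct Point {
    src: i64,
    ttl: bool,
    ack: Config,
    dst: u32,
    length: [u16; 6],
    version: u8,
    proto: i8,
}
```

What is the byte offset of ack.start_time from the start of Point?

Config: cpu at 0 (size 8, align 8) → ends 8; start_time at 8 (size 8, align 8) → ends 16; rss at 16 (size 8, align 8) → ends 24; gid at 24 (size 1, align 1) → ends 25; pad 7 to align 8 for uid; uid at 32 (size 8, align 8) → ends 40; total 40 bytes, alignment 8
src at 0 (size 8, align 8) → ends 8
ttl at 8 (size 1, align 1) → ends 9
pad 7 to align 8 for ack
ack at 16 (size 40, align 8) → ends 56
within Config: start_time at 8
16 + 8 = 24

24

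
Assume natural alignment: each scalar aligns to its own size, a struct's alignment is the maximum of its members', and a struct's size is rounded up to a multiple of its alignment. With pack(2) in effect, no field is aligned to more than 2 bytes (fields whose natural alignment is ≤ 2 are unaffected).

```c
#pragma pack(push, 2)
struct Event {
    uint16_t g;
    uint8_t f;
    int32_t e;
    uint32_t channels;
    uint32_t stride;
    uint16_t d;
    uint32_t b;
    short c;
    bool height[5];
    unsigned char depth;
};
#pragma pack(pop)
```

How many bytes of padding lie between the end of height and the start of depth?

0

g at 0 (size 2, align 2) → ends 2
f at 2 (size 1, align 1) → ends 3
pad 1 to align 2 for e
e at 4 (size 4, align 2) → ends 8
channels at 8 (size 4, align 2) → ends 12
stride at 12 (size 4, align 2) → ends 16
d at 16 (size 2, align 2) → ends 18
b at 18 (size 4, align 2) → ends 22
c at 22 (size 2, align 2) → ends 24
height at 24 (size 5, align 1) → ends 29
depth at 29 (size 1, align 1) → ends 30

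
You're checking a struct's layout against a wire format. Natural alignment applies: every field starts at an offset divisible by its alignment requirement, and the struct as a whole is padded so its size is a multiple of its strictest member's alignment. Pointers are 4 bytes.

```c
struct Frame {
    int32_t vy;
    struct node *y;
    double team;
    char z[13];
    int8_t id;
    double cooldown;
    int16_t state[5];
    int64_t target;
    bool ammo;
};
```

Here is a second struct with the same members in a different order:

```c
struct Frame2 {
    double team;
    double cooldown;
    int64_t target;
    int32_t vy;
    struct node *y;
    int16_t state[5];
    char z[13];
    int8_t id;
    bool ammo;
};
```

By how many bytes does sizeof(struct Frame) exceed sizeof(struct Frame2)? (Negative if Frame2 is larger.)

@0: vy [4B, align 4] → 4
@4: y [4B, align 4] → 8
@8: team [8B, align 8] → 16
@16: z [13B, align 1] → 29
@29: id [1B, align 1] → 30
+2 pad (align 8)
@32: cooldown [8B, align 8] → 40
@40: state [10B, align 2] → 50
+6 pad (align 8)
@56: target [8B, align 8] → 64
@64: ammo [1B, align 1] → 65
+7 tail pad (align 8)
size 72, align 8
— Frame2 —
@0: team [8B, align 8] → 8
@8: cooldown [8B, align 8] → 16
@16: target [8B, align 8] → 24
@24: vy [4B, align 4] → 28
@28: y [4B, align 4] → 32
@32: state [10B, align 2] → 42
@42: z [13B, align 1] → 55
@55: id [1B, align 1] → 56
@56: ammo [1B, align 1] → 57
+7 tail pad (align 8)
size 64, align 8
72 − 64 = 8

8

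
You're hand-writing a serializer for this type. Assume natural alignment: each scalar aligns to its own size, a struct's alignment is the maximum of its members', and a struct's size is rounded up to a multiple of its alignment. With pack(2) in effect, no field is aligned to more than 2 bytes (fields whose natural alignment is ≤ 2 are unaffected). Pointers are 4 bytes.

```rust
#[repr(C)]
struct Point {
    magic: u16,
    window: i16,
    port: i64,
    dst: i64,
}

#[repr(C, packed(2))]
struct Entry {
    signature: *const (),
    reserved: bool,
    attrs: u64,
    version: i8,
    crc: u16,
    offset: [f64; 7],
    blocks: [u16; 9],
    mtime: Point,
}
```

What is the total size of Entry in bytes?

116 bytes

Point: @0: magic [2B, align 2] → 2; @2: window [2B, align 2] → 4; +4 pad (align 8); @8: port [8B, align 8] → 16; @16: dst [8B, align 8] → 24; size 24, align 8
@0: signature [4B, align 2] → 4
@4: reserved [1B, align 1] → 5
+1 pad (align 2)
@6: attrs [8B, align 2] → 14
@14: version [1B, align 1] → 15
+1 pad (align 2)
@16: crc [2B, align 2] → 18
@18: offset [56B, align 2] → 74
@74: blocks [18B, align 2] → 92
@92: mtime [24B, align 2] → 116
size 116, align 2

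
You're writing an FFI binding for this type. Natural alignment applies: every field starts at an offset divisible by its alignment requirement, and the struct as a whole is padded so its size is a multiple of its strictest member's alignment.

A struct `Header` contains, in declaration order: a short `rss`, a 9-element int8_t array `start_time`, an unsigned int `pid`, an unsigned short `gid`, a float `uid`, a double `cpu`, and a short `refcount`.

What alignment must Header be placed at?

member alignments: rss=2, start_time=1, pid=4, gid=2, uid=4, cpu=8, refcount=2
max = 8

8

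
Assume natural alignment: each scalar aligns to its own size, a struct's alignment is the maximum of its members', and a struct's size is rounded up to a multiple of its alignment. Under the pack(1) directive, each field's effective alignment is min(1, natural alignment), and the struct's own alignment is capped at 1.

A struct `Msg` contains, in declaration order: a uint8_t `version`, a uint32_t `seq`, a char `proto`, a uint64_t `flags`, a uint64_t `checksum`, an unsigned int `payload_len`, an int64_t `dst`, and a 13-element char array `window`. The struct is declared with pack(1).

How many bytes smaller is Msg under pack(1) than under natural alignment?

17

natural layout:
  version at 0 (size 1, align 1) → ends 1
  pad 3 to align 4 for seq
  seq at 4 (size 4, align 4) → ends 8
  proto at 8 (size 1, align 1) → ends 9
  pad 7 to align 8 for flags
  flags at 16 (size 8, align 8) → ends 24
  checksum at 24 (size 8, align 8) → ends 32
  payload_len at 32 (size 4, align 4) → ends 36
  pad 4 to align 8 for dst
  dst at 40 (size 8, align 8) → ends 48
  window at 48 (size 13, align 1) → ends 61
  tail pad 3 to reach multiple of 8
  total 64 bytes, alignment 8
packed(1) layout:
  version at 0 (size 1, align 1) → ends 1
  seq at 1 (size 4, align 1) → ends 5
  proto at 5 (size 1, align 1) → ends 6
  flags at 6 (size 8, align 1) → ends 14
  checksum at 14 (size 8, align 1) → ends 22
  payload_len at 22 (size 4, align 1) → ends 26
  dst at 26 (size 8, align 1) → ends 34
  window at 34 (size 13, align 1) → ends 47
  total 47 bytes, alignment 1
64 − 47 = 17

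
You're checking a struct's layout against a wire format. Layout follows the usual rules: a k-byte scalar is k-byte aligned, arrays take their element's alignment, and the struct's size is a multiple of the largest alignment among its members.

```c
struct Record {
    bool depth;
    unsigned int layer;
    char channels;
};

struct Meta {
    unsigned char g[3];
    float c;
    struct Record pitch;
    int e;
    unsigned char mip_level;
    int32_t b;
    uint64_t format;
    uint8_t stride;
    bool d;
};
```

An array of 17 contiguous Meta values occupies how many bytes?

816

Record: 0..1  depth  (1B, 1-aligned); 1..4  -- padding (3B); 4..8  layer  (4B, 4-aligned); 8..9  channels  (1B, 1-aligned); 9..12  -- tail padding (3B); sizeof = 12, alignof = 4
0..3  g  (3B, 1-aligned)
3..4  -- padding (1B)
4..8  c  (4B, 4-aligned)
8..20  pitch  (12B, 4-aligned)
20..24  e  (4B, 4-aligned)
24..25  mip_level  (1B, 1-aligned)
25..28  -- padding (3B)
28..32  b  (4B, 4-aligned)
32..40  format  (8B, 8-aligned)
40..41  stride  (1B, 1-aligned)
41..42  d  (1B, 1-aligned)
42..48  -- tail padding (6B)
sizeof = 48, alignof = 8
array of 17: 17 × 48 = 816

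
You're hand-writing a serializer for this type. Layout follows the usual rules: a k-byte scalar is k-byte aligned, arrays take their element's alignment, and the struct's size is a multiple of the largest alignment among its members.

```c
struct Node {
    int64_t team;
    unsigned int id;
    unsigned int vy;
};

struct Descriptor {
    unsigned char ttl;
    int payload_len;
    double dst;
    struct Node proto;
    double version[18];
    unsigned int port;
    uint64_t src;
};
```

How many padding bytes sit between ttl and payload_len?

Node: @0: team [8B, align 8] → 8; @8: id [4B, align 4] → 12; @12: vy [4B, align 4] → 16; size 16, align 8
@0: ttl [1B, align 1] → 1
+3 pad (align 4)
@4: payload_len [4B, align 4] → 8

3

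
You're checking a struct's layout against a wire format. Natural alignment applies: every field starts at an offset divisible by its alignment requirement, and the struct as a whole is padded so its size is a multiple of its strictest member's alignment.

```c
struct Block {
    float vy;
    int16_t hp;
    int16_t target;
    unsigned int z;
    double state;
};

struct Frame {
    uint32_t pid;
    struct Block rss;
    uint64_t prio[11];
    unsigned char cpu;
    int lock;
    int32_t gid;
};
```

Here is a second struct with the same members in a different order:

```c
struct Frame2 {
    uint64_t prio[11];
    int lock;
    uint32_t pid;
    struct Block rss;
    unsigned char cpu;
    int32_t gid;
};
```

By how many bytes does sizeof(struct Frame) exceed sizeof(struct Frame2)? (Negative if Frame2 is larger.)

Block: vy at 0 (size 4, align 4) → ends 4; hp at 4 (size 2, align 2) → ends 6; target at 6 (size 2, align 2) → ends 8; z at 8 (size 4, align 4) → ends 12; pad 4 to align 8 for state; state at 16 (size 8, align 8) → ends 24; total 24 bytes, alignment 8
pid at 0 (size 4, align 4) → ends 4
pad 4 to align 8 for rss
rss at 8 (size 24, align 8) → ends 32
prio at 32 (size 88, align 8) → ends 120
cpu at 120 (size 1, align 1) → ends 121
pad 3 to align 4 for lock
lock at 124 (size 4, align 4) → ends 128
gid at 128 (size 4, align 4) → ends 132
tail pad 4 to reach multiple of 8
total 136 bytes, alignment 8
— Frame2 —
prio at 0 (size 88, align 8) → ends 88
lock at 88 (size 4, align 4) → ends 92
pid at 92 (size 4, align 4) → ends 96
rss at 96 (size 24, align 8) → ends 120
cpu at 120 (size 1, align 1) → ends 121
pad 3 to align 4 for gid
gid at 124 (size 4, align 4) → ends 128
total 128 bytes, alignment 8
136 − 128 = 8

8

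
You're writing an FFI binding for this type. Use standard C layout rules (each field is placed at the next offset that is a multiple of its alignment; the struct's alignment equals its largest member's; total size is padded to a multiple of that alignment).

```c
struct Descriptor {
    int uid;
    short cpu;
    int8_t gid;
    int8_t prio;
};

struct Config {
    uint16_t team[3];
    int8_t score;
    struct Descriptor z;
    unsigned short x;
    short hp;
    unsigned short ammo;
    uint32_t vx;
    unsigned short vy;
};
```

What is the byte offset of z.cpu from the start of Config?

Descriptor: uid at 0 (size 4, align 4) → ends 4; cpu at 4 (size 2, align 2) → ends 6; gid at 6 (size 1, align 1) → ends 7; prio at 7 (size 1, align 1) → ends 8; total 8 bytes, alignment 4
team at 0 (size 6, align 2) → ends 6
score at 6 (size 1, align 1) → ends 7
pad 1 to align 4 for z
z at 8 (size 8, align 4) → ends 16
within Descriptor: cpu at 4
8 + 4 = 12

12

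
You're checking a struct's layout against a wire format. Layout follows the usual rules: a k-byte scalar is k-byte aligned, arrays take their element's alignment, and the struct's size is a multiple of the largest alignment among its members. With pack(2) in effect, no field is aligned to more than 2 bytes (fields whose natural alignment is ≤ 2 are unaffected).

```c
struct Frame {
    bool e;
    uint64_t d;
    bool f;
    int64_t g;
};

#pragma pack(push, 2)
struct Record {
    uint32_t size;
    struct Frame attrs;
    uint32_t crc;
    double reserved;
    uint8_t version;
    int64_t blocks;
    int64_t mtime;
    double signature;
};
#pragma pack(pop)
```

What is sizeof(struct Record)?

Frame: 0..1  e  (1B, 1-aligned); 1..8  -- padding (7B); 8..16  d  (8B, 8-aligned); 16..17  f  (1B, 1-aligned); 17..24  -- padding (7B); 24..32  g  (8B, 8-aligned); sizeof = 32, alignof = 8
0..4  size  (4B, 2-aligned)
4..36  attrs  (32B, 2-aligned)
36..40  crc  (4B, 2-aligned)
40..48  reserved  (8B, 2-aligned)
48..49  version  (1B, 1-aligned)
49..50  -- padding (1B)
50..58  blocks  (8B, 2-aligned)
58..66  mtime  (8B, 2-aligned)
66..74  signature  (8B, 2-aligned)
sizeof = 74, alignof = 2

74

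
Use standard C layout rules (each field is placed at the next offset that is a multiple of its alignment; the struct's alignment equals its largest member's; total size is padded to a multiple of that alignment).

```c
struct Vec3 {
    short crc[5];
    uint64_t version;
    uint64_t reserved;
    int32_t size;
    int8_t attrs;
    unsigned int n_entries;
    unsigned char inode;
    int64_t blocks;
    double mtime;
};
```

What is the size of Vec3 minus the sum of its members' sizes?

12

@0: crc [10B, align 2] → 10
+6 pad (align 8)
@16: version [8B, align 8] → 24
@24: reserved [8B, align 8] → 32
@32: size [4B, align 4] → 36
@36: attrs [1B, align 1] → 37
+3 pad (align 4)
@40: n_entries [4B, align 4] → 44
@44: inode [1B, align 1] → 45
+3 pad (align 8)
@48: blocks [8B, align 8] → 56
@56: mtime [8B, align 8] → 64
size 64, align 8
data bytes 52, size 64 → padding 12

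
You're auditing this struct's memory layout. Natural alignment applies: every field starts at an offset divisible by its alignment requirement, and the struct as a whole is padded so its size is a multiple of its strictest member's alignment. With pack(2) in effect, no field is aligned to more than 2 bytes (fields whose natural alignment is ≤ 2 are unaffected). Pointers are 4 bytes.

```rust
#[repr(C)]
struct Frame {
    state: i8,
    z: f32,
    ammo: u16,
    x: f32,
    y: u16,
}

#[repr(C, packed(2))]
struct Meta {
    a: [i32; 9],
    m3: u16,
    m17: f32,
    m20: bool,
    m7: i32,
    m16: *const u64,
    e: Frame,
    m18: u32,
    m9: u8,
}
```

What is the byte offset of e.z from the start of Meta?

56

Frame: 0..1  state  (1B, 1-aligned); 1..4  -- padding (3B); 4..8  z  (4B, 4-aligned); 8..10  ammo  (2B, 2-aligned); 10..12  -- padding (2B); 12..16  x  (4B, 4-aligned); 16..18  y  (2B, 2-aligned); 18..20  -- tail padding (2B); sizeof = 20, alignof = 4
0..36  a  (36B, 2-aligned)
36..38  m3  (2B, 2-aligned)
38..42  m17  (4B, 2-aligned)
42..43  m20  (1B, 1-aligned)
43..44  -- padding (1B)
44..48  m7  (4B, 2-aligned)
48..52  m16  (4B, 2-aligned)
52..72  e  (20B, 2-aligned)
within Frame: z at 4
52 + 4 = 56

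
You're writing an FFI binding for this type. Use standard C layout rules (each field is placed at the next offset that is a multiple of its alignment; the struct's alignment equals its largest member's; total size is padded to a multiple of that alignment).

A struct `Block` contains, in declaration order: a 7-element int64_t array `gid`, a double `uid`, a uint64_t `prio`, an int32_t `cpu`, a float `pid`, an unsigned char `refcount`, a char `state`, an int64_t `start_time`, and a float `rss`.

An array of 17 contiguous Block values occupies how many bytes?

0..56  gid  (56B, 8-aligned)
56..64  uid  (8B, 8-aligned)
64..72  prio  (8B, 8-aligned)
72..76  cpu  (4B, 4-aligned)
76..80  pid  (4B, 4-aligned)
80..81  refcount  (1B, 1-aligned)
81..82  state  (1B, 1-aligned)
82..88  -- padding (6B)
88..96  start_time  (8B, 8-aligned)
96..100  rss  (4B, 4-aligned)
100..104  -- tail padding (4B)
sizeof = 104, alignof = 8
array of 17: 17 × 104 = 1768

1768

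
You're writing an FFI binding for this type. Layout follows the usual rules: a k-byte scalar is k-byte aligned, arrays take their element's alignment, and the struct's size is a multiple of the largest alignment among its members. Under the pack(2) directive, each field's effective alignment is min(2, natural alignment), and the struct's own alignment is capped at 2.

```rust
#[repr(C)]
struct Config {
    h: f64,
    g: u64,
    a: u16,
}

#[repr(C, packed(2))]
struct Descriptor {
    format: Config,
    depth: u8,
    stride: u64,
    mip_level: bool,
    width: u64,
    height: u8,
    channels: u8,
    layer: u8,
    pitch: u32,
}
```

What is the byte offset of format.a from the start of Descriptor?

16

Config: h at 0 (size 8, align 8) → ends 8; g at 8 (size 8, align 8) → ends 16; a at 16 (size 2, align 2) → ends 18; tail pad 6 to reach multiple of 8; total 24 bytes, alignment 8
format at 0 (size 24, align 2) → ends 24
within Config: a at 16
0 + 16 = 16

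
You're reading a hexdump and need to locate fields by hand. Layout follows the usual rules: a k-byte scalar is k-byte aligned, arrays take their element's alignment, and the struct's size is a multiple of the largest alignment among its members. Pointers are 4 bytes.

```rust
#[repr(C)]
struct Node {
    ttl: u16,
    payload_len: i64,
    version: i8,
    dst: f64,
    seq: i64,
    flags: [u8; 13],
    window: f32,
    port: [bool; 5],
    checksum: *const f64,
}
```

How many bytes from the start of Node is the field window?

@0: ttl [2B, align 2] → 2
+6 pad (align 8)
@8: payload_len [8B, align 8] → 16
@16: version [1B, align 1] → 17
+7 pad (align 8)
@24: dst [8B, align 8] → 32
@32: seq [8B, align 8] → 40
@40: flags [13B, align 1] → 53
+3 pad (align 4)
@56: window [4B, align 4] → 60

56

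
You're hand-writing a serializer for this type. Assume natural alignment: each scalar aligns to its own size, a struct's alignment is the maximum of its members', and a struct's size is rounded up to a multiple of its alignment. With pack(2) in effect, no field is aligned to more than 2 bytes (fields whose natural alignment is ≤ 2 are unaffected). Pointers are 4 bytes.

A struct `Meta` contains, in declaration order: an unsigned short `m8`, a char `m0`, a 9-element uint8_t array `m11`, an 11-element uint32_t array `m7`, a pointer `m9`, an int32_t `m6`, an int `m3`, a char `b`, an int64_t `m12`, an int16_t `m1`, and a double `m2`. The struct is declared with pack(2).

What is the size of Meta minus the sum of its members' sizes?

1

@0: m8 [2B, align 2] → 2
@2: m0 [1B, align 1] → 3
@3: m11 [9B, align 1] → 12
@12: m7 [44B, align 2] → 56
@56: m9 [4B, align 2] → 60
@60: m6 [4B, align 2] → 64
@64: m3 [4B, align 2] → 68
@68: b [1B, align 1] → 69
+1 pad (align 2)
@70: m12 [8B, align 2] → 78
@78: m1 [2B, align 2] → 80
@80: m2 [8B, align 2] → 88
size 88, align 2
data bytes 87, size 88 → padding 1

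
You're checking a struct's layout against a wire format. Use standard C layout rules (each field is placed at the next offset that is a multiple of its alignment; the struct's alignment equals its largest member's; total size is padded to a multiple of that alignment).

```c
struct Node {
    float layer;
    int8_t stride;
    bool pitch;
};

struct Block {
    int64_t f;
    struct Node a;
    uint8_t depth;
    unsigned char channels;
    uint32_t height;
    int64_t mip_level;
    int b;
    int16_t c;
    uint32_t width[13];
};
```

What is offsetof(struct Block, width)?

Node: 0..4  layer  (4B, 4-aligned); 4..5  stride  (1B, 1-aligned); 5..6  pitch  (1B, 1-aligned); 6..8  -- tail padding (2B); sizeof = 8, alignof = 4
0..8  f  (8B, 8-aligned)
8..16  a  (8B, 4-aligned)
16..17  depth  (1B, 1-aligned)
17..18  channels  (1B, 1-aligned)
18..20  -- padding (2B)
20..24  height  (4B, 4-aligned)
24..32  mip_level  (8B, 8-aligned)
32..36  b  (4B, 4-aligned)
36..38  c  (2B, 2-aligned)
38..40  -- padding (2B)
40..92  width  (52B, 4-aligned)

40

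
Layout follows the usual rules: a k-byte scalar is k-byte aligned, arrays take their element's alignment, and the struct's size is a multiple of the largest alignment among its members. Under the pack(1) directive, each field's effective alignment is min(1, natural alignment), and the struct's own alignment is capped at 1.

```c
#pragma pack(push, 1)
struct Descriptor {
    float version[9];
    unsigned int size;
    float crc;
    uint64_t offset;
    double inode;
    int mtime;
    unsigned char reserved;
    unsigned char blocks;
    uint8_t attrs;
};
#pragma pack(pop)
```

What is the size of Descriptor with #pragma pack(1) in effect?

0..36  version  (36B, 1-aligned)
36..40  size  (4B, 1-aligned)
40..44  crc  (4B, 1-aligned)
44..52  offset  (8B, 1-aligned)
52..60  inode  (8B, 1-aligned)
60..64  mtime  (4B, 1-aligned)
64..65  reserved  (1B, 1-aligned)
65..66  blocks  (1B, 1-aligned)
66..67  attrs  (1B, 1-aligned)
sizeof = 67, alignof = 1

67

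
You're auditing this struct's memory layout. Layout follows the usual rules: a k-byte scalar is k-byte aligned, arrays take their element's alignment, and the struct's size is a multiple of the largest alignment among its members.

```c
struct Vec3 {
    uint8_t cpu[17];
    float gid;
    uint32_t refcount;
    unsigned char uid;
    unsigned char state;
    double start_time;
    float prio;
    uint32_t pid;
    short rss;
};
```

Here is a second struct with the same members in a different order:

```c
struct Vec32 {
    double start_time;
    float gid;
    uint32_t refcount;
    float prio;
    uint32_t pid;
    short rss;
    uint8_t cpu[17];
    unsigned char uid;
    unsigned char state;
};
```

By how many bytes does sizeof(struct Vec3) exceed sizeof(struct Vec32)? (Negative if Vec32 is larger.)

@0: cpu [17B, align 1] → 17
+3 pad (align 4)
@20: gid [4B, align 4] → 24
@24: refcount [4B, align 4] → 28
@28: uid [1B, align 1] → 29
@29: state [1B, align 1] → 30
+2 pad (align 8)
@32: start_time [8B, align 8] → 40
@40: prio [4B, align 4] → 44
@44: pid [4B, align 4] → 48
@48: rss [2B, align 2] → 50
+6 tail pad (align 8)
size 56, align 8
— Vec32 —
@0: start_time [8B, align 8] → 8
@8: gid [4B, align 4] → 12
@12: refcount [4B, align 4] → 16
@16: prio [4B, align 4] → 20
@20: pid [4B, align 4] → 24
@24: rss [2B, align 2] → 26
@26: cpu [17B, align 1] → 43
@43: uid [1B, align 1] → 44
@44: state [1B, align 1] → 45
+3 tail pad (align 8)
size 48, align 8
56 − 48 = 8

8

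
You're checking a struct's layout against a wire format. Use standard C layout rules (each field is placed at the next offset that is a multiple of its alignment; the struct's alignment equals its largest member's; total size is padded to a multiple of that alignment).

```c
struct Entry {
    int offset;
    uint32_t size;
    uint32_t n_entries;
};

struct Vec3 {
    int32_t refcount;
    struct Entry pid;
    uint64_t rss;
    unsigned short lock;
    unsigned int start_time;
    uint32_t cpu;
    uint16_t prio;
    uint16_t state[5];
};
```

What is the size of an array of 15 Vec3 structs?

720

Entry: offset at 0 (size 4, align 4) → ends 4; size at 4 (size 4, align 4) → ends 8; n_entries at 8 (size 4, align 4) → ends 12; total 12 bytes, alignment 4
refcount at 0 (size 4, align 4) → ends 4
pid at 4 (size 12, align 4) → ends 16
rss at 16 (size 8, align 8) → ends 24
lock at 24 (size 2, align 2) → ends 26
pad 2 to align 4 for start_time
start_time at 28 (size 4, align 4) → ends 32
cpu at 32 (size 4, align 4) → ends 36
prio at 36 (size 2, align 2) → ends 38
state at 38 (size 10, align 2) → ends 48
total 48 bytes, alignment 8
array of 15: 15 × 48 = 720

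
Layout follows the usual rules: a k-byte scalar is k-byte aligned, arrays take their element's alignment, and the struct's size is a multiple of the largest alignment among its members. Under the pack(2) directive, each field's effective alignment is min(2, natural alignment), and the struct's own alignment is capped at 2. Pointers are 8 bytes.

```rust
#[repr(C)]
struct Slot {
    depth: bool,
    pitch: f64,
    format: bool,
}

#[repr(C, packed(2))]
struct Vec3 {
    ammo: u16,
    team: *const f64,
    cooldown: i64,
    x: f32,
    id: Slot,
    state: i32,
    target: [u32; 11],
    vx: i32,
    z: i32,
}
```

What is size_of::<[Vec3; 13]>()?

1326

Slot: depth at 0 (size 1, align 1) → ends 1; pad 7 to align 8 for pitch; pitch at 8 (size 8, align 8) → ends 16; format at 16 (size 1, align 1) → ends 17; tail pad 7 to reach multiple of 8; total 24 bytes, alignment 8
ammo at 0 (size 2, align 2) → ends 2
team at 2 (size 8, align 2) → ends 10
cooldown at 10 (size 8, align 2) → ends 18
x at 18 (size 4, align 2) → ends 22
id at 22 (size 24, align 2) → ends 46
state at 46 (size 4, align 2) → ends 50
target at 50 (size 44, align 2) → ends 94
vx at 94 (size 4, align 2) → ends 98
z at 98 (size 4, align 2) → ends 102
total 102 bytes, alignment 2
array of 13: 13 × 102 = 1326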